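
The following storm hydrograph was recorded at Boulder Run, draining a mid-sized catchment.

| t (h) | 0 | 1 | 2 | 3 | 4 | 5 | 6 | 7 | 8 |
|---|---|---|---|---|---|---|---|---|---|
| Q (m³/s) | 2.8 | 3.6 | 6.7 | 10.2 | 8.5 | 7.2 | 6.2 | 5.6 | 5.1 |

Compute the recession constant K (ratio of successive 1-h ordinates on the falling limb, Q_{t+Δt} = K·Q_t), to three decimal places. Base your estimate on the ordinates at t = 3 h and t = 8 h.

Using the recession-limb readings at t = 3 h and t = 8 h: Q falls from 10.2 to 5.1 m³/s over 5 intervals.
K = (Q₂/Q₁)^(1/5) = (5.1/10.2)^(1/5) = 0.871.

K ≈ 0.871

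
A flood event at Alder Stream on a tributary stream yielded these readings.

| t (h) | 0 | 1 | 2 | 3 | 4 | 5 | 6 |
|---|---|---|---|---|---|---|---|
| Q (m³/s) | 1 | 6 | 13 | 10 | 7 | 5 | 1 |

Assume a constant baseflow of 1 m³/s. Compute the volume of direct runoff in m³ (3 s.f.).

Direct-runoff ordinates (Q − Q_b): 0.0, 5.0, 12.0, 9.0, 6.0, 4.0, 0.0 m³/s.
ΣQ_DR = 36.00 m³/s.
With Δt = 1 h = 3600 s, V = ΣQ_DR · Δt = 36.00 × 3600 = 1.30 × 10^5 m³.

V ≈ 1.30 × 10^5 m³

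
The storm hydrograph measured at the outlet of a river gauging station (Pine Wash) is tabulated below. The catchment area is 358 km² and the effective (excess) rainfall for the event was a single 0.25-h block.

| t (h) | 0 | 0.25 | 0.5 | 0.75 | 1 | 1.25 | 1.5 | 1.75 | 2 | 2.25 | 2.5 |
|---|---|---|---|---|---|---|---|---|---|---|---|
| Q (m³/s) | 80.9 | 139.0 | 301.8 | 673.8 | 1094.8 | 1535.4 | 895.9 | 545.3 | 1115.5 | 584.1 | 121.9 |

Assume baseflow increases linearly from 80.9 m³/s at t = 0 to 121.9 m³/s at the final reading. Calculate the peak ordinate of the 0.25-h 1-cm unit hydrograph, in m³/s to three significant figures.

Direct runoff: 0.00, 54.00, 212.70, 580.60, 997.50, 1434.00, 790.40, 435.70, 1001.80, 466.30, 0.00 m³/s; ΣQ_DR = 5973 m³/s, peak = 1434.00 m³/s.
Runoff depth d = ΣQ_DR·Δt / A = 5973 × 900 / (358 km²) = 15.02 mm.
The 1-cm UH is the DRH scaled by (10 mm)/d, so U_p = 1434.00 × 10/15.02 = 955 m³/s.

U_p ≈ 955 m³/s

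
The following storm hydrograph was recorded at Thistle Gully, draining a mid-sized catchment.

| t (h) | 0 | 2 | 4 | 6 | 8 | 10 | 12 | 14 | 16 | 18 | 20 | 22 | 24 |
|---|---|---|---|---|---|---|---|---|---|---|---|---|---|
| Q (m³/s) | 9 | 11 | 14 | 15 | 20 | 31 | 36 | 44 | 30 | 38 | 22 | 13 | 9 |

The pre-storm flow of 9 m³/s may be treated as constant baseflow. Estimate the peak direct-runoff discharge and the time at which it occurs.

Subtracting baseflow gives direct-runoff ordinates: 0.0, 2.0, 5.0, 6.0, 11.0, 22.0, 27.0, 35.0, 21.0, 29.0, 13.0, 4.0, 0.0 m³/s.
The maximum is 35.0 m³/s, occurring at the reading for t = 14 h.

Q_p = 35.0 m³/s at t = 14 h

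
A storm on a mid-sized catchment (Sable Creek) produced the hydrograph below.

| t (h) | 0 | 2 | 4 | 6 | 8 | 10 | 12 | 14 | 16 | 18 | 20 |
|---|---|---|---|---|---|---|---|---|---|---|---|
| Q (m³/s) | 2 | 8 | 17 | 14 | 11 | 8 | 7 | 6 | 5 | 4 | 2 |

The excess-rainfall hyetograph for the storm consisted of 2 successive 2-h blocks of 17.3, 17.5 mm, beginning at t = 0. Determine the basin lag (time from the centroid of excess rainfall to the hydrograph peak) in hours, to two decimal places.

Centroid of excess rainfall: t_c = Σ P_i·t̄_i / ΣP_i = 2.0057 h (block centres at 1, 3 h).
Hydrograph peak occurs at t = 4 h, so basin lag t_L = 4 − 2.0057 = 1.99 h.

t_L ≈ 1.99 h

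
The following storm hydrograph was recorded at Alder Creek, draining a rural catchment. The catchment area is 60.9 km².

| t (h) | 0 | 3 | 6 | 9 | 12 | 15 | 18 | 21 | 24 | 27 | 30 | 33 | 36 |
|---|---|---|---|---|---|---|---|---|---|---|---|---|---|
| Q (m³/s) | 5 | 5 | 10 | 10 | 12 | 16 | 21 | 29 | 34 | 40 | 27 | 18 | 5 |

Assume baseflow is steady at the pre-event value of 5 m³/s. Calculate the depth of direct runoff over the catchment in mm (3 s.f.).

Direct runoff: 0.0, 0.0, 5.0, 5.0, 7.0, 11.0, 16.0, 24.0, 29.0, 35.0, 22.0, 13.0, 0.0 m³/s; ΣQ_DR = 167.0 m³/s.
V = ΣQ_DR · Δt = 167.0 × 10800 s = 1.804 × 10^6 m³.
Over A = 60.9 km², depth = V / A = 29.6 mm.

d ≈ 29.6 mm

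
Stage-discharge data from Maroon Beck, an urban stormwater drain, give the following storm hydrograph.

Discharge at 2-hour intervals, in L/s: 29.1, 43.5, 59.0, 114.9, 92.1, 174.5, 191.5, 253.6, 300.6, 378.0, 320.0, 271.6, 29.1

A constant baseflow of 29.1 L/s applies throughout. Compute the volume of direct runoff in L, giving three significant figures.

V ≈ 1.35 × 10^7 L

Direct-runoff ordinates (Q − Q_b): 0.0, 14.4, 29.9, 85.8, 63.0, 145.4, 162.4, 224.5, 271.5, 348.9, 290.9, 242.5, 0.0 L/s.
ΣQ_DR = 1879 L/s.
With Δt = 2 h = 7200 s, V = ΣQ_DR · Δt = 1879 × 7200 = 1.35 × 10^7 L.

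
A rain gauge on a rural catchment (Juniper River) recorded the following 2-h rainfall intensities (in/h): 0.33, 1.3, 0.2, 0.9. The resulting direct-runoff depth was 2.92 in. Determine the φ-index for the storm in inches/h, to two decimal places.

Only the 2 blocks with intensity above φ contribute runoff: 1.3, 0.9 in/h.
Σ(I−φ)·Δt = d  ⇒  (1.3+0.9 − 2φ)·2 = 2.92
φ = (2.200 − 2.92/2) / 2 = 0.37 in/h.

φ ≈ 0.37 in/h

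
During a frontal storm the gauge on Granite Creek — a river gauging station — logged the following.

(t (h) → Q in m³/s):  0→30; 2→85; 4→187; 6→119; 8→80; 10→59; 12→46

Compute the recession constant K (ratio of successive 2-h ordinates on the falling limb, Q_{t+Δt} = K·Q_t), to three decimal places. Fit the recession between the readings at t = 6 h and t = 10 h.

Using the recession-limb readings at t = 6 h and t = 10 h: Q falls from 119 to 59 m³/s over 2 intervals.
K = (Q₂/Q₁)^(1/2) = (59/119)^(1/2) = 0.704.

K ≈ 0.704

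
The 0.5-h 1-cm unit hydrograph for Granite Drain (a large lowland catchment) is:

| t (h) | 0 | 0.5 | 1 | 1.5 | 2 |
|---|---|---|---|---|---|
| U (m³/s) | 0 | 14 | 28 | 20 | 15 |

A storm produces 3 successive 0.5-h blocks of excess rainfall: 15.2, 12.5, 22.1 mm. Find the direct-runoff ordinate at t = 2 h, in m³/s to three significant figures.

By discrete convolution, Q_j = Σ (P_i / 10 mm) · U_{j−i}.
At t = 2 h (j=4): Q = (15.2/10)·15 + (12.5/10)·20 + (22.1/10)·28 = 110 m³/s.

Q ≈ 110 m³/s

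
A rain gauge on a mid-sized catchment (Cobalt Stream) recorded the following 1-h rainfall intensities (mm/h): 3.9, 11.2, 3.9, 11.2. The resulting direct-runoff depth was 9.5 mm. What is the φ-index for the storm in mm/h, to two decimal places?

φ ≈ 6.45 mm/h

Only the 2 blocks with intensity above φ contribute runoff: 11.2, 11.2 mm/h.
Σ(I−φ)·Δt = d  ⇒  (11.2+11.2 − 2φ)·1 = 9.5
φ = (22.40 − 9.5/1) / 2 = 6.45 mm/h.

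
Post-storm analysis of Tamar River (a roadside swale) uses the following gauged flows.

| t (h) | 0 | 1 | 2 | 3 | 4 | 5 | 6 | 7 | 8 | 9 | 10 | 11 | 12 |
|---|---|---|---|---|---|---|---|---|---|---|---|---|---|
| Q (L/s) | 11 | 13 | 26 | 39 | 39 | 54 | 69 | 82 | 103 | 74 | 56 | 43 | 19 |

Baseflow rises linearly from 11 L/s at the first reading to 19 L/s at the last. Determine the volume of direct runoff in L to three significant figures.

Direct-runoff ordinates (Q − Q_b): 0.00, 1.33, 13.67, 26.00, 25.33, 39.67, 54.00, 66.33, 86.67, 57.00, 38.33, 24.67, 0.00 L/s.
ΣQ_DR = 433.0 L/s.
With Δt = 1 h = 3600 s, V = ΣQ_DR · Δt = 433.0 × 3600 = 1.56 × 10^6 L.

V ≈ 1.56 × 10^6 L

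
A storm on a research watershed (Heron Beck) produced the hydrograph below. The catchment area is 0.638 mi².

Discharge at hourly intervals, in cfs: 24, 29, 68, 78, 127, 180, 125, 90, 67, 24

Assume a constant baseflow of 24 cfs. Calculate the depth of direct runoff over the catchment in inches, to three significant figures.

Direct runoff: 0.0, 5.0, 44.0, 54.0, 103.0, 156.0, 101.0, 66.0, 43.0, 0.0 cfs; ΣQ_DR = 572.0 cfs.
V = ΣQ_DR · Δt = 572.0 × 3600 s = 2.059 × 10^6 ft³.
Over A = 0.638 mi², depth = V / A = 1.39 in.

d ≈ 1.39 in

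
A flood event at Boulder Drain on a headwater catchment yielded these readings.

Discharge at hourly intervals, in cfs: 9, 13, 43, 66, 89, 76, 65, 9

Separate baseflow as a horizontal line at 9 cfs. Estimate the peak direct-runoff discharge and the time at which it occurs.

Q_p = 80.0 cfs at t = 4 h

Subtracting baseflow gives direct-runoff ordinates: 0.0, 4.0, 34.0, 57.0, 80.0, 67.0, 56.0, 0.0 cfs.
The maximum is 80.0 cfs, occurring at the reading for t = 4 h.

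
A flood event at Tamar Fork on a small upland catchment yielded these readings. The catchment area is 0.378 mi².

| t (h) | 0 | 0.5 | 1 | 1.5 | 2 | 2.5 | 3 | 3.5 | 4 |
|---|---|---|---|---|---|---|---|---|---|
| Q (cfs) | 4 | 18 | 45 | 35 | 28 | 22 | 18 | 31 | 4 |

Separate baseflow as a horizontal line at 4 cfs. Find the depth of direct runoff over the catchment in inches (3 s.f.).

d ≈ 0.346 in

Direct runoff: 0.0, 14.0, 41.0, 31.0, 24.0, 18.0, 14.0, 27.0, 0.0 cfs; ΣQ_DR = 169.0 cfs.
V = ΣQ_DR · Δt = 169.0 × 1800 s = 3.042 × 10^5 ft³.
Over A = 0.378 mi², depth = V / A = 0.346 in.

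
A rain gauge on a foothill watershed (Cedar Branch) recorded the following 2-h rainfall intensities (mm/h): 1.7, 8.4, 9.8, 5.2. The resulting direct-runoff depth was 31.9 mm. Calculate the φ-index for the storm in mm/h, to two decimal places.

Only the 3 blocks with intensity above φ contribute runoff: 8.4, 9.8, 5.2 mm/h.
Σ(I−φ)·Δt = d  ⇒  (8.4+9.8+5.2 − 3φ)·2 = 31.9
φ = (23.40 − 31.9/2) / 3 = 2.48 mm/h.

φ ≈ 2.48 mm/h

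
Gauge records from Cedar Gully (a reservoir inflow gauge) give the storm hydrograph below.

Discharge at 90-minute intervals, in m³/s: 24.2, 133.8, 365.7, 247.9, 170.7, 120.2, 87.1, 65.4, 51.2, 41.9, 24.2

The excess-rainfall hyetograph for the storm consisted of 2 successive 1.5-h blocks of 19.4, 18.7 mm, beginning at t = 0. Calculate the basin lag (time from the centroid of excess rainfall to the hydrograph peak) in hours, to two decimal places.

t_L ≈ 1.51 h

Centroid of excess rainfall: t_c = Σ P_i·t̄_i / ΣP_i = 1.4862 h (block centres at 0.75, 2.25 h).
Hydrograph peak occurs at t = 3 h, so basin lag t_L = 3 − 1.4862 = 1.51 h.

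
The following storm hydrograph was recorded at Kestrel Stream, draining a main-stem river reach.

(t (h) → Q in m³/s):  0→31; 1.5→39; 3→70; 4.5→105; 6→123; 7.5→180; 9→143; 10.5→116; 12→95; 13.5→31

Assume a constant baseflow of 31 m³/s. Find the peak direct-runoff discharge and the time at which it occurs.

Subtracting baseflow gives direct-runoff ordinates: 0.0, 8.0, 39.0, 74.0, 92.0, 149.0, 112.0, 85.0, 64.0, 0.0 m³/s.
The maximum is 149.0 m³/s, occurring at the reading for t = 7.5 h.

Q_p = 149.0 m³/s at t = 7.5 h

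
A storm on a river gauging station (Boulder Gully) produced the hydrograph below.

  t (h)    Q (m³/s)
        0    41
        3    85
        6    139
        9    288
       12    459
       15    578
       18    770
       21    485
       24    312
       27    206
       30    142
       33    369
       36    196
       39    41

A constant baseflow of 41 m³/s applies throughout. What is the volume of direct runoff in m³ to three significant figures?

Direct-runoff ordinates (Q − Q_b): 0.0, 44.0, 98.0, 247.0, 418.0, 537.0, 729.0, 444.0, 271.0, 165.0, 101.0, 328.0, 155.0, 0.0 m³/s.
ΣQ_DR = 3537 m³/s.
With Δt = 3 h = 10800 s, V = ΣQ_DR · Δt = 3537 × 10800 = 3.82 × 10^7 m³.

V ≈ 3.82 × 10^7 m³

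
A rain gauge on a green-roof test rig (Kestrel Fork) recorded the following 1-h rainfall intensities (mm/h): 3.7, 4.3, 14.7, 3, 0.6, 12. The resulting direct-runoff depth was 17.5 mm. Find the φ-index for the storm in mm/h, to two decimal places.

φ ≈ 4.60 mm/h

Only the 2 blocks with intensity above φ contribute runoff: 14.7, 12 mm/h.
Σ(I−φ)·Δt = d  ⇒  (14.7+12 − 2φ)·1 = 17.5
φ = (26.70 − 17.5/1) / 2 = 4.60 mm/h.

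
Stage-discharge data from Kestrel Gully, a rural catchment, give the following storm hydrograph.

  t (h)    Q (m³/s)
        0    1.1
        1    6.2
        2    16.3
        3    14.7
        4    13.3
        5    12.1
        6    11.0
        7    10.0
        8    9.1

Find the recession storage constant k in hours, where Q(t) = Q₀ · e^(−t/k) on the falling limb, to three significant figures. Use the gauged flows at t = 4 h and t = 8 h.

On the falling limb, Q drops from 13.3 to 9.1 m³/s between t = 4 h and t = 8 h (Δt = 4 h).
k = −Δt / ln(Q₂/Q₁) = −4 / ln(9.1/13.3) = 10.5 h.

k ≈ 10.5 h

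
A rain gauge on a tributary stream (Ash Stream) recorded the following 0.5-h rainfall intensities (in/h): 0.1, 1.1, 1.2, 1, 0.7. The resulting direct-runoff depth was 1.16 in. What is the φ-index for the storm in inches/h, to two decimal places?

φ ≈ 0.42 in/h

Only the 4 blocks with intensity above φ contribute runoff: 1.1, 1.2, 1, 0.7 in/h.
Σ(I−φ)·Δt = d  ⇒  (1.1+1.2+1+0.7 − 4φ)·0.5 = 1.16
φ = (4.000 − 1.16/0.5) / 4 = 0.42 in/h.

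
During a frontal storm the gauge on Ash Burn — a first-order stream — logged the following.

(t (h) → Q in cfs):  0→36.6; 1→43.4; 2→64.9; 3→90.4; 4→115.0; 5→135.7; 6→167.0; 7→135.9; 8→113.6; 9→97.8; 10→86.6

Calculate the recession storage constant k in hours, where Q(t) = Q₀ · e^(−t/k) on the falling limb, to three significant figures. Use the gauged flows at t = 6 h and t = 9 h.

On the falling limb, Q drops from 167.0 to 97.8 cfs between t = 6 h and t = 9 h (Δt = 3 h).
k = −Δt / ln(Q₂/Q₁) = −3 / ln(97.8/167.0) = 5.61 h.

k ≈ 5.61 h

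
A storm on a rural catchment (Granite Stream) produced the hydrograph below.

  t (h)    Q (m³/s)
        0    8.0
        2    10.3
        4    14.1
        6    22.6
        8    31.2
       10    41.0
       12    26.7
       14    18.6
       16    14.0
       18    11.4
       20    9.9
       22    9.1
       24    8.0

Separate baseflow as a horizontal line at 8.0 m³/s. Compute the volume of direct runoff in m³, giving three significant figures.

Direct-runoff ordinates (Q − Q_b): 0.0, 2.3, 6.1, 14.6, 23.2, 33.0, 18.7, 10.6, 6.0, 3.4, 1.9, 1.1, 0.0 m³/s.
ΣQ_DR = 120.9 m³/s.
With Δt = 2 h = 7200 s, V = ΣQ_DR · Δt = 120.9 × 7200 = 8.70 × 10^5 m³.

V ≈ 8.70 × 10^5 m³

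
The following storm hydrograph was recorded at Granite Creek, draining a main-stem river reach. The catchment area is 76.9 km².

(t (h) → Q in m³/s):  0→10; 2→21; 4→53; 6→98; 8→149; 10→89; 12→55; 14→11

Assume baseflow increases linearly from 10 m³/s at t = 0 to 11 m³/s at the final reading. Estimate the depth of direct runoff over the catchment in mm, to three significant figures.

Direct runoff: 0.00, 10.86, 42.71, 87.57, 138.43, 78.29, 44.14, 0.00 m³/s; ΣQ_DR = 402.0 m³/s.
V = ΣQ_DR · Δt = 402.0 × 7200 s = 2.894 × 10^6 m³.
Over A = 76.9 km², depth = V / A = 37.6 mm.

d ≈ 37.6 mm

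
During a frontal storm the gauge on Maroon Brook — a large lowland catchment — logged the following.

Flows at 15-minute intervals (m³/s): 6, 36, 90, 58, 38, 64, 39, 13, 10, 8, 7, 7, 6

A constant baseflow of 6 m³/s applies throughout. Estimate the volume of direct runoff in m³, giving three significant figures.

Direct-runoff ordinates (Q − Q_b): 0.0, 30.0, 84.0, 52.0, 32.0, 58.0, 33.0, 7.0, 4.0, 2.0, 1.0, 1.0, 0.0 m³/s.
ΣQ_DR = 304.0 m³/s.
With Δt = 0.25 h = 900 s, V = ΣQ_DR · Δt = 304.0 × 900 = 2.74 × 10^5 m³.

V ≈ 2.74 × 10^5 m³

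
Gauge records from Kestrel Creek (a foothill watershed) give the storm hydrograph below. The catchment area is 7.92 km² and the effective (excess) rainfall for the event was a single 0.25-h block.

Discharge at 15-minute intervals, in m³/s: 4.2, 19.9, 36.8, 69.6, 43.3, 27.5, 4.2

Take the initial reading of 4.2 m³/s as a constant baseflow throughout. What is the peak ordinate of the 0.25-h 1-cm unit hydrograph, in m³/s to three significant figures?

U_p ≈ 32.7 m³/s

Direct runoff: 0.0, 15.7, 32.6, 65.4, 39.1, 23.3, 0.0 m³/s; ΣQ_DR = 176.1 m³/s, peak = 65.4 m³/s.
Runoff depth d = ΣQ_DR·Δt / A = 176.1 × 900 / (7.92 km²) = 20.01 mm.
The 1-cm UH is the DRH scaled by (10 mm)/d, so U_p = 65.4 × 10/20.01 = 32.7 m³/s.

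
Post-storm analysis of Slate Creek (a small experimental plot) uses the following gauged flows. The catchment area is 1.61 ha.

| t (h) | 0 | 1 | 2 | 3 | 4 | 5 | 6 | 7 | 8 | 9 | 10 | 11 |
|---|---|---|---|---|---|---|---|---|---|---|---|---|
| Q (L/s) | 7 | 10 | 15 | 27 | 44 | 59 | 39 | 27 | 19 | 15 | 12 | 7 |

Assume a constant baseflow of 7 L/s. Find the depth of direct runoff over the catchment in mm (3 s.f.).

d ≈ 44.0 mm

Direct runoff: 0.0, 3.0, 8.0, 20.0, 37.0, 52.0, 32.0, 20.0, 12.0, 8.0, 5.0, 0.0 L/s; ΣQ_DR = 197.0 L/s.
V = ΣQ_DR · Δt = 197.0 × 3600 s = 7.092 × 10^5 L.
Over A = 1.61 ha, depth = V / A = 44.0 mm.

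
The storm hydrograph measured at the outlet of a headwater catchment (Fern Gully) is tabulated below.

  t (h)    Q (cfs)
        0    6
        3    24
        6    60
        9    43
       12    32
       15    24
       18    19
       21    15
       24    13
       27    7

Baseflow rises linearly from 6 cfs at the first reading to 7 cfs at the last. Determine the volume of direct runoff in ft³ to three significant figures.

Direct-runoff ordinates (Q − Q_b): 0.00, 17.89, 53.78, 36.67, 25.56, 17.44, 12.33, 8.22, 6.11, 0.00 cfs.
ΣQ_DR = 178.0 cfs.
With Δt = 3 h = 10800 s, V = ΣQ_DR · Δt = 178.0 × 10800 = 1.92 × 10^6 ft³.

V ≈ 1.92 × 10^6 ft³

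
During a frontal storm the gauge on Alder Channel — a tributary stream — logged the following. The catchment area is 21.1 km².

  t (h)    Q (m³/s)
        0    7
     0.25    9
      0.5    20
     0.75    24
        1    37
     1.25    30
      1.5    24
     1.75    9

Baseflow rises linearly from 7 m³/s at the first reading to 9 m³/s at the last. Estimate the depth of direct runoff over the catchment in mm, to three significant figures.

d ≈ 4.09 mm

Direct runoff: 0.00, 1.71, 12.43, 16.14, 28.86, 21.57, 15.29, 0.00 m³/s; ΣQ_DR = 96.00 m³/s.
V = ΣQ_DR · Δt = 96.00 × 900 s = 86400 m³.
Over A = 21.1 km², depth = V / A = 4.09 mm.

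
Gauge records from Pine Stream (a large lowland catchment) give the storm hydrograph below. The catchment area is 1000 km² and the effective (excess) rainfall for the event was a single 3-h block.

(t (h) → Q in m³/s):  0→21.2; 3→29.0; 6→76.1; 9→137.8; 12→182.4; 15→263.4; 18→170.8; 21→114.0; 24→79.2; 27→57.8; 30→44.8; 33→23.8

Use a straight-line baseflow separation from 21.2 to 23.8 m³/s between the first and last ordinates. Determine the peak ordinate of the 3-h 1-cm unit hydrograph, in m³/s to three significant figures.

Direct runoff: 0.00, 7.56, 54.43, 115.89, 160.25, 241.02, 148.18, 91.15, 56.11, 34.47, 21.24, 0.00 m³/s; ΣQ_DR = 930.3 m³/s, peak = 241.02 m³/s.
Runoff depth d = ΣQ_DR·Δt / A = 930.3 × 10800 / (1000 km²) = 10.05 mm.
The 1-cm UH is the DRH scaled by (10 mm)/d, so U_p = 241.02 × 10/10.05 = 240 m³/s.

U_p ≈ 240 m³/s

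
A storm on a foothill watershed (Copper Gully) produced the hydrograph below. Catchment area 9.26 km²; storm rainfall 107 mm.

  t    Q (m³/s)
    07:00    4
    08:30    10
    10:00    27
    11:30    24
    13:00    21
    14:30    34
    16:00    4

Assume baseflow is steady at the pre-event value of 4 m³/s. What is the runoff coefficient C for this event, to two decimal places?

C ≈ 0.52

ΣQ_DR = 96.00 m³/s; V = ΣQ_DR·Δt = 5.184 × 10^5 m³.
Runoff depth d = V / A = 55.98 mm.
C = d / P = 55.98 / 107 = 0.52.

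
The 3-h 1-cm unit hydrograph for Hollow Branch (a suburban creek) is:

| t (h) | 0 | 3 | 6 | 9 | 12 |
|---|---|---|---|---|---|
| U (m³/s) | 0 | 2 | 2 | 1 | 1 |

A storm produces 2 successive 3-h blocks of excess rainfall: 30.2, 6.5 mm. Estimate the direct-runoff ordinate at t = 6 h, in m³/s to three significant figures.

Q ≈ 7.34 m³/s

By discrete convolution, Q_j = Σ (P_i / 10 mm) · U_{j−i}.
At t = 6 h (j=2): Q = (30.2/10)·2 + (6.5/10)·2 = 7.34 m³/s.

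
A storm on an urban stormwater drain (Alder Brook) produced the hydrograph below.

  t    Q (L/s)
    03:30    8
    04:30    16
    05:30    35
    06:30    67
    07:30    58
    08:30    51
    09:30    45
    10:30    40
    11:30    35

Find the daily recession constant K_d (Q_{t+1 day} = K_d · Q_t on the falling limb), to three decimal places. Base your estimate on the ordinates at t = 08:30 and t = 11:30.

K_d ≈ 0.049

Between t = 08:30 and t = 11:30 the flow falls from 51 to 35 L/s over 3×1 h = 3 h.
Per-interval ratio K = (35/51)^(1/3) = 0.8821; K_d = K^(24/1) = 0.049.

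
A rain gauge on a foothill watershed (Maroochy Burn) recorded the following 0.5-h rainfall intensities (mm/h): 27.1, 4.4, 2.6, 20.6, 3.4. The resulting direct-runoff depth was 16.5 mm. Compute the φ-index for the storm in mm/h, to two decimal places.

φ ≈ 7.35 mm/h

Only the 2 blocks with intensity above φ contribute runoff: 27.1, 20.6 mm/h.
Σ(I−φ)·Δt = d  ⇒  (27.1+20.6 − 2φ)·0.5 = 16.5
φ = (47.70 − 16.5/0.5) / 2 = 7.35 mm/h.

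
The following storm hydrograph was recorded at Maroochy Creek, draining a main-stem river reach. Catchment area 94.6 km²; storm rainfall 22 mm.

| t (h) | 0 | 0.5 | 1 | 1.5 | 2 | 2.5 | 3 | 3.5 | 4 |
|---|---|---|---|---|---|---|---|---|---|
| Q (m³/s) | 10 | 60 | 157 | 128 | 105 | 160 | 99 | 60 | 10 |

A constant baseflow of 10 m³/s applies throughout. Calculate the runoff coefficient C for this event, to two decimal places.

C ≈ 0.60

ΣQ_DR = 699.0 m³/s; V = ΣQ_DR·Δt = 1.258 × 10^6 m³.
Runoff depth d = V / A = 13.30 mm.
C = d / P = 13.30 / 22 = 0.60.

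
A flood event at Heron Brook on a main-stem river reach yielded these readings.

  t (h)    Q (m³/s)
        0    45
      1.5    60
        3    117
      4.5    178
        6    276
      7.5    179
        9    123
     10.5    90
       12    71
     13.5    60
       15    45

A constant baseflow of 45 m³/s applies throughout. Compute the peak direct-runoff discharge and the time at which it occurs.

Subtracting baseflow gives direct-runoff ordinates: 0.0, 15.0, 72.0, 133.0, 231.0, 134.0, 78.0, 45.0, 26.0, 15.0, 0.0 m³/s.
The maximum is 231.0 m³/s, occurring at the reading for t = 6 h.

Q_p = 231.0 m³/s at t = 6 h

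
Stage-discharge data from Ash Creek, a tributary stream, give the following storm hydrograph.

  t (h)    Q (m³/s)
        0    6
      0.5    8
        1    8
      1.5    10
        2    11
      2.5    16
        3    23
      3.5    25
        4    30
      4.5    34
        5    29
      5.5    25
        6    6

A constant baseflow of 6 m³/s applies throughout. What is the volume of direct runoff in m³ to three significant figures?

V ≈ 2.75 × 10^5 m³

Direct-runoff ordinates (Q − Q_b): 0.0, 2.0, 2.0, 4.0, 5.0, 10.0, 17.0, 19.0, 24.0, 28.0, 23.0, 19.0, 0.0 m³/s.
ΣQ_DR = 153.0 m³/s.
With Δt = 0.5 h = 1800 s, V = ΣQ_DR · Δt = 153.0 × 1800 = 2.75 × 10^5 m³.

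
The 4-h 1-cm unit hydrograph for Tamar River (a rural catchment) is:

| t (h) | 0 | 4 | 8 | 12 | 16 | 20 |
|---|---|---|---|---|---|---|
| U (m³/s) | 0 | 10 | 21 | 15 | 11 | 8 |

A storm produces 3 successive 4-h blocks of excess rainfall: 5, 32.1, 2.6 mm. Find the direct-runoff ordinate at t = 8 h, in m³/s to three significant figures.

Q ≈ 42.6 m³/s

By discrete convolution, Q_j = Σ (P_i / 10 mm) · U_{j−i}.
At t = 8 h (j=2): Q = (5/10)·21 + (32.1/10)·10 + (2.6/10)·0 = 42.6 m³/s.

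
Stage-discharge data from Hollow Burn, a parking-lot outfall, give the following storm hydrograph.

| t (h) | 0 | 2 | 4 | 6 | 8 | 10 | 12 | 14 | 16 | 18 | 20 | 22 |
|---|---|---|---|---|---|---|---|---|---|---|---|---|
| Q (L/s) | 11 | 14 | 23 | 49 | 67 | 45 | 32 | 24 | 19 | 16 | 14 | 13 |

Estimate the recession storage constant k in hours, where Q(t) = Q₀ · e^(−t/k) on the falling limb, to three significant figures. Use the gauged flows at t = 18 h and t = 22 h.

On the falling limb, Q drops from 16 to 13 L/s between t = 18 h and t = 22 h (Δt = 4 h).
k = −Δt / ln(Q₂/Q₁) = −4 / ln(13/16) = 19.3 h.

k ≈ 19.3 h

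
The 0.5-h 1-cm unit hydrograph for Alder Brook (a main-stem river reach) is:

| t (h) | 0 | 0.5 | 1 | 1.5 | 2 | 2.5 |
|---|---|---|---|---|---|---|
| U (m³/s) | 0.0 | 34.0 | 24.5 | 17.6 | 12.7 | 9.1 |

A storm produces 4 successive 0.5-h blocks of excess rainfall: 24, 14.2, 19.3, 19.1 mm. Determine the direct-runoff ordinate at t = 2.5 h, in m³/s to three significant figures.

Q ≈ 121 m³/s

By discrete convolution, Q_j = Σ (P_i / 10 mm) · U_{j−i}.
At t = 2.5 h (j=5): Q = (24/10)·9.1 + (14.2/10)·12.7 + (19.3/10)·17.6 + (19.1/10)·24.5 = 121 m³/s.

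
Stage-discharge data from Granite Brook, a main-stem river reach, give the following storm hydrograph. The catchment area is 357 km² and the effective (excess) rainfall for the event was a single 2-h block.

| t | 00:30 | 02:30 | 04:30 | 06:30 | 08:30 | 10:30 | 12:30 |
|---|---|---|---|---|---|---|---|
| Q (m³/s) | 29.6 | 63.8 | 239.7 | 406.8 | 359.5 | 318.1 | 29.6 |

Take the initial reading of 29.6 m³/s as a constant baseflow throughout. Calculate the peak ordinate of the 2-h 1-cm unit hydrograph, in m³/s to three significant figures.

U_p ≈ 151 m³/s

Direct runoff: 0.0, 34.2, 210.1, 377.2, 329.9, 288.5, 0.0 m³/s; ΣQ_DR = 1240 m³/s, peak = 377.2 m³/s.
Runoff depth d = ΣQ_DR·Δt / A = 1240 × 7200 / (357 km²) = 25.01 mm.
The 1-cm UH is the DRH scaled by (10 mm)/d, so U_p = 377.2 × 10/25.01 = 151 m³/s.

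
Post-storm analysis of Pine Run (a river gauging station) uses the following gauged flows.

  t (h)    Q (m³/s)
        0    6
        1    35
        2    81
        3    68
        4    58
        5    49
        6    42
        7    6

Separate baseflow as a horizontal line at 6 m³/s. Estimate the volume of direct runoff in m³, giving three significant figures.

V ≈ 1.07 × 10^6 m³

Direct-runoff ordinates (Q − Q_b): 0.0, 29.0, 75.0, 62.0, 52.0, 43.0, 36.0, 0.0 m³/s.
ΣQ_DR = 297.0 m³/s.
With Δt = 1 h = 3600 s, V = ΣQ_DR · Δt = 297.0 × 3600 = 1.07 × 10^6 m³.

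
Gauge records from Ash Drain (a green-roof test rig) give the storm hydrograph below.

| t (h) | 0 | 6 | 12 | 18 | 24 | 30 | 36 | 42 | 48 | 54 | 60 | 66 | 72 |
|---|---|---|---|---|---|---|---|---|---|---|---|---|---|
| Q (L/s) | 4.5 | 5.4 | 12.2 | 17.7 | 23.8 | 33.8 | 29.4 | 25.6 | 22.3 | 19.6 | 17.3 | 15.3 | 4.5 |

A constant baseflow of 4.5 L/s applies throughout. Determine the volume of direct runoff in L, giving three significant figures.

V ≈ 3.73 × 10^6 L

Direct-runoff ordinates (Q − Q_b): 0.0, 0.9, 7.7, 13.2, 19.3, 29.3, 24.9, 21.1, 17.8, 15.1, 12.8, 10.8, 0.0 L/s.
ΣQ_DR = 172.9 L/s.
With Δt = 6 h = 21600 s, V = ΣQ_DR · Δt = 172.9 × 21600 = 3.73 × 10^6 L.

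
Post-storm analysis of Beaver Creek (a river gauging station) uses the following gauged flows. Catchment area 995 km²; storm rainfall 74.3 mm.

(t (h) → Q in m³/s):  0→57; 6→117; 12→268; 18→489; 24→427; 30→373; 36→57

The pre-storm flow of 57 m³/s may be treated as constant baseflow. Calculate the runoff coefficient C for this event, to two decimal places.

ΣQ_DR = 1389 m³/s; V = ΣQ_DR·Δt = 3.000 × 10^7 m³.
Runoff depth d = V / A = 30.15 mm.
C = d / P = 30.15 / 74.3 = 0.41.

C ≈ 0.41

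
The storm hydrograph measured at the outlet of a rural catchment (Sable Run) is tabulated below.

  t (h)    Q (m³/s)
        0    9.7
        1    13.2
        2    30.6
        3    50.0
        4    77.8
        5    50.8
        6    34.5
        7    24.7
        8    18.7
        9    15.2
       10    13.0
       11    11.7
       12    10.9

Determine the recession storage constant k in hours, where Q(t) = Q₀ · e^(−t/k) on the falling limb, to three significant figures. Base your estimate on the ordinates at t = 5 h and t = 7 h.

k ≈ 2.77 h

On the falling limb, Q drops from 50.8 to 24.7 m³/s between t = 5 h and t = 7 h (Δt = 2 h).
k = −Δt / ln(Q₂/Q₁) = −2 / ln(24.7/50.8) = 2.77 h.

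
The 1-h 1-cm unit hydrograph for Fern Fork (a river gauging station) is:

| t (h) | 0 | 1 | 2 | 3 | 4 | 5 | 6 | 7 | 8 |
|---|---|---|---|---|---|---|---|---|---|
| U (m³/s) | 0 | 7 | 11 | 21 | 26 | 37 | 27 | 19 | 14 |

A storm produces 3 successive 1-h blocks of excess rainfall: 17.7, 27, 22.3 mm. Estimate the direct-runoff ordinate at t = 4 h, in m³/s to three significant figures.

Q ≈ 127 m³/s

By discrete convolution, Q_j = Σ (P_i / 10 mm) · U_{j−i}.
At t = 4 h (j=4): Q = (17.7/10)·26 + (27/10)·21 + (22.3/10)·11 = 127 m³/s.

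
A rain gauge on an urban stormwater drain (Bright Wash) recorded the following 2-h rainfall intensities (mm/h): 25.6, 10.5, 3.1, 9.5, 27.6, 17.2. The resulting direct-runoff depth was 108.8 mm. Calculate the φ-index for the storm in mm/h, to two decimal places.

φ ≈ 7.20 mm/h

Only the 5 blocks with intensity above φ contribute runoff: 25.6, 10.5, 9.5, 27.6, 17.2 mm/h.
Σ(I−φ)·Δt = d  ⇒  (25.6+10.5+9.5+27.6+17.2 − 5φ)·2 = 108.8
φ = (90.40 − 108.8/2) / 5 = 7.20 mm/h.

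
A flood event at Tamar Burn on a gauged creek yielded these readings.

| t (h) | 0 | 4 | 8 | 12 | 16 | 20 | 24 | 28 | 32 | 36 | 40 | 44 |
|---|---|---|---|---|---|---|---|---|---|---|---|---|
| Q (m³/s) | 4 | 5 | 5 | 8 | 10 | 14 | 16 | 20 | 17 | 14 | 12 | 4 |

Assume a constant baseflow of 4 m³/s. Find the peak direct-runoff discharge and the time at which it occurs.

Subtracting baseflow gives direct-runoff ordinates: 0.0, 1.0, 1.0, 4.0, 6.0, 10.0, 12.0, 16.0, 13.0, 10.0, 8.0, 0.0 m³/s.
The maximum is 16.0 m³/s, occurring at the reading for t = 28 h.

Q_p = 16.0 m³/s at t = 28 h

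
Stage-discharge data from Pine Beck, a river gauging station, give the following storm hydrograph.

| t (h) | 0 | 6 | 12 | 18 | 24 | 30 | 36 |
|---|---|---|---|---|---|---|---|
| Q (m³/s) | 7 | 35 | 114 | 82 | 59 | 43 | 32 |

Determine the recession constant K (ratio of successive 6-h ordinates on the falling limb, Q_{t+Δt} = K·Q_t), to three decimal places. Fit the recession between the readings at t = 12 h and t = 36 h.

K ≈ 0.728

Using the recession-limb readings at t = 12 h and t = 36 h: Q falls from 114 to 32 m³/s over 4 intervals.
K = (Q₂/Q₁)^(1/4) = (32/114)^(1/4) = 0.728.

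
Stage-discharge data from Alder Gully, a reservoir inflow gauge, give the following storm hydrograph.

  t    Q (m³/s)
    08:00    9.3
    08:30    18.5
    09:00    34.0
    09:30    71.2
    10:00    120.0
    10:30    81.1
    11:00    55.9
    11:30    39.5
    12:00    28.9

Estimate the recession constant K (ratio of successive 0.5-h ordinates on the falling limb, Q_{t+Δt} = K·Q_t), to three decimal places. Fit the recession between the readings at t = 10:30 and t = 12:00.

Using the recession-limb readings at t = 10:30 and t = 12:00: Q falls from 81.1 to 28.9 m³/s over 3 intervals.
K = (Q₂/Q₁)^(1/3) = (28.9/81.1)^(1/3) = 0.709.

K ≈ 0.709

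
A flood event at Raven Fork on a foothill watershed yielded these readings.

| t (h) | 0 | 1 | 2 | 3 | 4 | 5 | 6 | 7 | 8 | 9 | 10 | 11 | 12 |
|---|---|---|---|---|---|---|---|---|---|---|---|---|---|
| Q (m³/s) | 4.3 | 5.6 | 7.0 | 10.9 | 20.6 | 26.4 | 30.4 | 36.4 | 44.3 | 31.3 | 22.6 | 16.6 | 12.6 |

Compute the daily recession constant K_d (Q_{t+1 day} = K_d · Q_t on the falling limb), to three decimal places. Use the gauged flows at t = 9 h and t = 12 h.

Between t = 9 h and t = 12 h the flow falls from 31.3 to 12.6 m³/s over 3×1 h = 3 h.
Per-interval ratio K = (12.6/31.3)^(1/3) = 0.7384; K_d = K^(24/1) = 0.001.

K_d ≈ 0.001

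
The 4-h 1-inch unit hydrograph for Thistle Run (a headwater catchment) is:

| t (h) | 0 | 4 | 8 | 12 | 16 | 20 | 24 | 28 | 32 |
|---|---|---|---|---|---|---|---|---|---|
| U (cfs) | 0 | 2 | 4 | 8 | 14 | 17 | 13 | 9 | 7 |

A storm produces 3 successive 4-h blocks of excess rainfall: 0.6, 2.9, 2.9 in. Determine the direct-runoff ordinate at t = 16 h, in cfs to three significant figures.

By discrete convolution, Q_j = Σ (P_i / 1 in) · U_{j−i}.
At t = 16 h (j=4): Q = (0.6/1)·14 + (2.9/1)·8 + (2.9/1)·4 = 43.2 cfs.

Q ≈ 43.2 cfs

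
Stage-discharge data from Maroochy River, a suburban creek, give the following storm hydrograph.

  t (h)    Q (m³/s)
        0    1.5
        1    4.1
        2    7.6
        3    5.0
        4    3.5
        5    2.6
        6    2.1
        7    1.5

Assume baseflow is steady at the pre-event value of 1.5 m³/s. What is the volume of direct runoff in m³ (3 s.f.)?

Direct-runoff ordinates (Q − Q_b): 0.0, 2.6, 6.1, 3.5, 2.0, 1.1, 0.6, 0.0 m³/s.
ΣQ_DR = 15.90 m³/s.
With Δt = 1 h = 3600 s, V = ΣQ_DR · Δt = 15.90 × 3600 = 57200 m³.

V ≈ 57200 m³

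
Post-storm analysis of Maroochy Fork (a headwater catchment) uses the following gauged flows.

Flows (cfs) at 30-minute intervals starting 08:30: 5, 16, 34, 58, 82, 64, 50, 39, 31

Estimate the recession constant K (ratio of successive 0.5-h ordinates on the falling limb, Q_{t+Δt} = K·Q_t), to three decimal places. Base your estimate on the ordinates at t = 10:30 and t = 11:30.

K ≈ 0.781

Using the recession-limb readings at t = 10:30 and t = 11:30: Q falls from 82 to 50 cfs over 2 intervals.
K = (Q₂/Q₁)^(1/2) = (50/82)^(1/2) = 0.781.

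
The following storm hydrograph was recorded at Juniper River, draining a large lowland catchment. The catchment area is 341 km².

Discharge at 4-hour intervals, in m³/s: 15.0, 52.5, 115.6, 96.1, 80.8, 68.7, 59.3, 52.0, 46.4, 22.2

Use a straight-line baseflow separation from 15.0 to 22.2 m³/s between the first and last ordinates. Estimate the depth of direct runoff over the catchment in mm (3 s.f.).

d ≈ 17.8 mm

Direct runoff: 0.00, 36.70, 99.00, 78.70, 62.60, 49.70, 39.50, 31.40, 25.00, 0.00 m³/s; ΣQ_DR = 422.6 m³/s.
V = ΣQ_DR · Δt = 422.6 × 14400 s = 6.085 × 10^6 m³.
Over A = 341 km², depth = V / A = 17.8 mm.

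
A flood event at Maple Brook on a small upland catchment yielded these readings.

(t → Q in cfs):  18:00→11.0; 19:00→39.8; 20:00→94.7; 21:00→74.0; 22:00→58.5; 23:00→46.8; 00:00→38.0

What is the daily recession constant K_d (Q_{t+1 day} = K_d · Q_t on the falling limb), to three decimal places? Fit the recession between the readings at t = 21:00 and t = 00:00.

Between t = 21:00 and t = 00:00 the flow falls from 74.0 to 38.0 cfs over 3×1 h = 3 h.
Per-interval ratio K = (38.0/74.0)^(1/3) = 0.8008; K_d = K^(24/1) = 0.005.

K_d ≈ 0.005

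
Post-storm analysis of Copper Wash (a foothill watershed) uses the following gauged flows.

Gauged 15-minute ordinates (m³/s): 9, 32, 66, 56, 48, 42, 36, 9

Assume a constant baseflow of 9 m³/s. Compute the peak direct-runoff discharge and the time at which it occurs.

Q_p = 57.0 m³/s at t = 0.5 h

Subtracting baseflow gives direct-runoff ordinates: 0.0, 23.0, 57.0, 47.0, 39.0, 33.0, 27.0, 0.0 m³/s.
The maximum is 57.0 m³/s, occurring at the reading for t = 0.5 h.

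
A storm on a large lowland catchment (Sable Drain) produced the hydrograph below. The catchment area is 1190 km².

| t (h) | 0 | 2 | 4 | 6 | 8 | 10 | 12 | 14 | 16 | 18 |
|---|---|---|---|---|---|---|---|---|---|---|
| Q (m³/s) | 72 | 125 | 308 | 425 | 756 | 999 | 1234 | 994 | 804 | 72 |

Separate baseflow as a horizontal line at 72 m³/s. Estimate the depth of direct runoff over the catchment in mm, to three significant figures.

d ≈ 30.7 mm

Direct runoff: 0.0, 53.0, 236.0, 353.0, 684.0, 927.0, 1162.0, 922.0, 732.0, 0.0 m³/s; ΣQ_DR = 5069 m³/s.
V = ΣQ_DR · Δt = 5069 × 7200 s = 3.650 × 10^7 m³.
Over A = 1190 km², depth = V / A = 30.7 mm.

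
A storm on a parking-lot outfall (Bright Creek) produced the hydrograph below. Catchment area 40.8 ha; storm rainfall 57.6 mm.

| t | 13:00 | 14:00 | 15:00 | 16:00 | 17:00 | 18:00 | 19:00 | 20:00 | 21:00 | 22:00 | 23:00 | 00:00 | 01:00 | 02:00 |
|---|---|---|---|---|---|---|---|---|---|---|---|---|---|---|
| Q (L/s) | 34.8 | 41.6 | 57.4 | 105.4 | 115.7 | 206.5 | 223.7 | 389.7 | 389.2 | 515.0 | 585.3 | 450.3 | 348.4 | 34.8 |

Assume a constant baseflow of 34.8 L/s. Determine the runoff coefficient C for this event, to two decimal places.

ΣQ_DR = 3011 L/s; V = ΣQ_DR·Δt = 1.084 × 10^7 L.
Runoff depth d = V / A = 26.56 mm.
C = d / P = 26.56 / 57.6 = 0.46.

C ≈ 0.46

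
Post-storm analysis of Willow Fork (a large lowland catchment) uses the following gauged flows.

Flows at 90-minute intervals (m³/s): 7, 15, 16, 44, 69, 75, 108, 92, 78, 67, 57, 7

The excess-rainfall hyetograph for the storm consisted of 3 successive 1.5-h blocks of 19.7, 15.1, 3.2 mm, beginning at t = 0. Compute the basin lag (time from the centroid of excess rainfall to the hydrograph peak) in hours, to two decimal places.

t_L ≈ 7.40 h

Centroid of excess rainfall: t_c = Σ P_i·t̄_i / ΣP_i = 1.5987 h (block centres at 0.75, 2.25, 3.75 h).
Hydrograph peak occurs at t = 9 h, so basin lag t_L = 9 − 1.5987 = 7.40 h.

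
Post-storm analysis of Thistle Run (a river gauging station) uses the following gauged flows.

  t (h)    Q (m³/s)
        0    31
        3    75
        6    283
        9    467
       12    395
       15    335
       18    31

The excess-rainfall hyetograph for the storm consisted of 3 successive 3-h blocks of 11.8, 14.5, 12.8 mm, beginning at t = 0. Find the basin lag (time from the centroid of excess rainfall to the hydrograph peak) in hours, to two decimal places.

t_L ≈ 4.42 h

Centroid of excess rainfall: t_c = Σ P_i·t̄_i / ΣP_i = 4.5767 h (block centres at 1.5, 4.5, 7.5 h).
Hydrograph peak occurs at t = 9 h, so basin lag t_L = 9 − 4.5767 = 4.42 h.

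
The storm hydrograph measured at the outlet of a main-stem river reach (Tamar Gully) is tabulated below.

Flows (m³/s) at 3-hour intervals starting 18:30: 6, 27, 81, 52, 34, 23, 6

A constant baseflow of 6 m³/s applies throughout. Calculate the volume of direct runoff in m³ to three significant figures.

V ≈ 2.02 × 10^6 m³

Direct-runoff ordinates (Q − Q_b): 0.0, 21.0, 75.0, 46.0, 28.0, 17.0, 0.0 m³/s.
ΣQ_DR = 187.0 m³/s.
With Δt = 3 h = 10800 s, V = ΣQ_DR · Δt = 187.0 × 10800 = 2.02 × 10^6 m³.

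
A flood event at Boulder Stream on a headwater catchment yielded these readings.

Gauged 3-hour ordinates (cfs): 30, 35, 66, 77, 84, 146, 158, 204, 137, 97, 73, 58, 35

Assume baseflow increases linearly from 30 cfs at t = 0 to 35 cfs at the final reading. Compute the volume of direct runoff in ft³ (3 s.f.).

Direct-runoff ordinates (Q − Q_b): 0.00, 4.58, 35.17, 45.75, 52.33, 113.92, 125.50, 171.08, 103.67, 63.25, 38.83, 23.42, 0.00 cfs.
ΣQ_DR = 777.5 cfs.
With Δt = 3 h = 10800 s, V = ΣQ_DR · Δt = 777.5 × 10800 = 8.40 × 10^6 ft³.

V ≈ 8.40 × 10^6 ft³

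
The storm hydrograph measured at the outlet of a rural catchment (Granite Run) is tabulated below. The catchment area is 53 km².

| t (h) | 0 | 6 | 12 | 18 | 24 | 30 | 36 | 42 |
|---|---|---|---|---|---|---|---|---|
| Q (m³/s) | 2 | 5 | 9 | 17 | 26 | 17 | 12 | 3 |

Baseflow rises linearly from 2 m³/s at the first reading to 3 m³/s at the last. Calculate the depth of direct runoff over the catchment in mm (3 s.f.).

d ≈ 28.9 mm

Direct runoff: 0.00, 2.86, 6.71, 14.57, 23.43, 14.29, 9.14, 0.00 m³/s; ΣQ_DR = 71.00 m³/s.
V = ΣQ_DR · Δt = 71.00 × 21600 s = 1.534 × 10^6 m³.
Over A = 53 km², depth = V / A = 28.9 mm.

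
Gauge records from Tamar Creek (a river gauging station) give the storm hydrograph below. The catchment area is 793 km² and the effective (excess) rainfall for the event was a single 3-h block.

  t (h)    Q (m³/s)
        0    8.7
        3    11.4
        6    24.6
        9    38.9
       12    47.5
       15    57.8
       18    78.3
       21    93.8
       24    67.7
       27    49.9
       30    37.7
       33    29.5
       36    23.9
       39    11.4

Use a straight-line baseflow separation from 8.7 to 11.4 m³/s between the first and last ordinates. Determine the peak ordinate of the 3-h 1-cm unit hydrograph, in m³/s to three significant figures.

Direct runoff: 0.00, 2.49, 15.48, 29.58, 37.97, 48.06, 68.35, 83.65, 57.34, 39.33, 26.92, 18.52, 12.71, 0.00 m³/s; ΣQ_DR = 440.4 m³/s, peak = 83.65 m³/s.
Runoff depth d = ΣQ_DR·Δt / A = 440.4 × 10800 / (793 km²) = 5.998 mm.
The 1-cm UH is the DRH scaled by (10 mm)/d, so U_p = 83.65 × 10/5.998 = 139 m³/s.

U_p ≈ 139 m³/s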